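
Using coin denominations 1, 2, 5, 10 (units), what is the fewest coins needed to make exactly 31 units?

4

Greedy: take as many of the largest coin as possible, then repeat with the remainder.
31 − 3×10→1 − 1×1→0
Total coins = 3 + 1 = 4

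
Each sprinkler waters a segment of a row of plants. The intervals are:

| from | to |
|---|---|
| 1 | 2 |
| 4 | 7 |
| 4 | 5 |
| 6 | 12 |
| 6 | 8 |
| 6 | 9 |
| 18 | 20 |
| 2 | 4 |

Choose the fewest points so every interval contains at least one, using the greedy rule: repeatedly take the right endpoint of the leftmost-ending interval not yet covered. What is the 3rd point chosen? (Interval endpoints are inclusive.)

8

Sort by right endpoint; whenever an interval is uncovered, place a point at its right end.
Sorted: [1,2] [2,4] [4,5] [4,7] [6,8] [6,9] [6,12] [18,20]
{[1,2],[2,4]} hit by 2; {[4,5],[4,7]} hit by 5; {[6,8],[6,9],[6,12]} hit by 8; {[18,20]} hit by 20.
Points: 2, 5, 8, 20 (4 total).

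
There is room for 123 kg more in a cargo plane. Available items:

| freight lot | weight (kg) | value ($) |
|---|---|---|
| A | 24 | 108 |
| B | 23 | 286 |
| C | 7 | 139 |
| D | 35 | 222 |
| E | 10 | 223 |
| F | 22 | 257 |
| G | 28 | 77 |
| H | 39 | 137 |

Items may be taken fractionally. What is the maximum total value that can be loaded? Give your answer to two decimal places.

1242.03

Greedy by value/weight ratio, highest first.
Ratios (sorted): E 22.30, C 19.86, B 12.43, F 11.68, D 6.34, A 4.50, H 3.51, G 2.75
take E (10 @ 223); take C (7 @ 139); take B (23 @ 286); take F (22 @ 257); take D (35 @ 222); take A (24 @ 108); take 2/39 of H → 7.03. Capacity used 123/123.
Total value = 1242.03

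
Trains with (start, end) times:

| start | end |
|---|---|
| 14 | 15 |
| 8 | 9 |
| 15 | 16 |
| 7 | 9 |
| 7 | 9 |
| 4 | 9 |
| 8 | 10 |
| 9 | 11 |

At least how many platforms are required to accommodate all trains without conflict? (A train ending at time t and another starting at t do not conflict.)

5

The answer is the maximum number of intervals overlapping at any instant.
starts: [4, 7, 7, 8, 8, 9, 14, 15]
ends:   [9, 9, 9, 9, 10, 11, 15, 16]
s4→1 s7→2 s7→3 s8→4 s8→5  — peak 5.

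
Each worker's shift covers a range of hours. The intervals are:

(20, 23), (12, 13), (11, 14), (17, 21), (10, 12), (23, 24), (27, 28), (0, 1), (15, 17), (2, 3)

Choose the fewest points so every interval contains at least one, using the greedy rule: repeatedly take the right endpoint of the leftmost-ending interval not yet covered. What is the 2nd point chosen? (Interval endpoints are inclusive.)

3

Sorted: [0,1] [2,3] [10,12] [12,13] [11,14] [15,17] [17,21] [20,23] [23,24] [27,28]
{[0,1]} hit by 1; {[2,3]} hit by 3; {[10,12],[12,13],[11,14]} hit by 12; {[15,17],[17,21]} hit by 17; {[20,23],[23,24]} hit by 23; {[27,28]} hit by 28.
Points: 1, 3, 12, 17, 23, 28 (6 total).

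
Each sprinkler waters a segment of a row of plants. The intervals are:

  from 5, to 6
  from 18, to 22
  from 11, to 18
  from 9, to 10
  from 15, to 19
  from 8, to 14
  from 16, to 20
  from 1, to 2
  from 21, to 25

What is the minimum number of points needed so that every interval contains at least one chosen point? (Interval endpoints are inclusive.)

5

Sort by right endpoint; whenever an interval is uncovered, place a point at its right end.
By right end: [1,2]  [5,6]  [9,10]  [8,14]  [11,18]  [15,19]  [16,20]  [18,22]  [21,25]
[1,2] uncovered → point at 2; [5,6] uncovered → point at 6; [9,10] uncovered → point at 10; [11,18] uncovered → point at 18; [21,25] uncovered → point at 25.
Points: 2, 6, 10, 18, 25 (5 total).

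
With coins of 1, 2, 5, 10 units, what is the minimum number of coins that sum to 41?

Greedy: take as many of the largest coin as possible, then repeat with the remainder.
41 = 4×10 + 1×1
Total coins = 4 + 1 = 5

5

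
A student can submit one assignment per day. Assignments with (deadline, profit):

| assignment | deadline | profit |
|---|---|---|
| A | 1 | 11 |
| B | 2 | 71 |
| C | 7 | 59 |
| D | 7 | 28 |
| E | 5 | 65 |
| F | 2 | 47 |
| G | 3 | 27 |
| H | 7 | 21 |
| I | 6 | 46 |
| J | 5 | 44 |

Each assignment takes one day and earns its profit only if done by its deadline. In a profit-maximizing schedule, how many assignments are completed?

7

Take jobs in profit order; each goes to the latest open slot no later than its deadline.
By profit: B(d2,71), E(d5,65), C(d7,59), F(d2,47), I(d6,46), J(d5,44), D(d7,28), G(d3,27), H(d7,21), A(d1,11)
B→slot 2; E→slot 5; C→slot 7; F→slot 1; I→slot 6; J→slot 4; D→slot 3; G skipped; H skipped; A skipped.
7 of 10 scheduled.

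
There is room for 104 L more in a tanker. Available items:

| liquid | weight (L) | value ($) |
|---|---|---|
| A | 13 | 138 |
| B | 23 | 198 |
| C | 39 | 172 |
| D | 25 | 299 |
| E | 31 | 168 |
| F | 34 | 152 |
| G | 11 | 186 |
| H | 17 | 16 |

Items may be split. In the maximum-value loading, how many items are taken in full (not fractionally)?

5

Greedy by value/weight ratio, highest first.
Order: G (186/11=16.91) > D (299/25=11.96) > A (138/13=10.62) > B (198/23=8.61) > E (168/31=5.42) > F (152/34=4.47) > C (172/39=4.41) > H (16/17=0.94)
Fill: take G (11 @ 186) → take D (25 @ 299) → take A (13 @ 138) → take B (23 @ 198) → take E (31 @ 168) → take 1/34 of F → 4.47; 104/104 used.
5 item(s) taken whole; one partial (take 1/34 of F).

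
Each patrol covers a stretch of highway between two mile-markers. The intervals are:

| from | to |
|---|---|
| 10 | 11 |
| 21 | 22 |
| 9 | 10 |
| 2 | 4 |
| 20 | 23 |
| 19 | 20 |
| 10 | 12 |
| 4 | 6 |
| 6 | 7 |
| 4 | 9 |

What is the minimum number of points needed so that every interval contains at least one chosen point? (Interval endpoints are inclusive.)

5

By right end: [2,4]  [4,6]  [6,7]  [4,9]  [9,10]  [10,11]  [10,12]  [19,20]  [21,22]  [20,23]
[2,4] uncovered → point at 4; [6,7] uncovered → point at 7; [9,10] uncovered → point at 10; [19,20] uncovered → point at 20; [21,22] uncovered → point at 22.
Points: 4, 7, 10, 20, 22 (5 total).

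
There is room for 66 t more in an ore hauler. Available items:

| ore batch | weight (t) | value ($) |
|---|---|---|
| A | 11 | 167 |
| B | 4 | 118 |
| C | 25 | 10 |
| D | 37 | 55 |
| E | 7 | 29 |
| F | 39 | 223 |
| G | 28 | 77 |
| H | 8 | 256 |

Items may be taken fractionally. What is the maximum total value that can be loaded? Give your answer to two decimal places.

780.57

Greedy by value/weight ratio, highest first.
Order: H (256/8=32.00) > B (118/4=29.50) > A (167/11=15.18) > F (223/39=5.72) > E (29/7=4.14) > G (77/28=2.75) > D (55/37=1.49) > C (10/25=0.40)
Fill: take H (8 @ 256) → take B (4 @ 118) → take A (11 @ 167) → take F (39 @ 223) → take 4/7 of E → 16.57; 66/66 used.
Total value = 780.57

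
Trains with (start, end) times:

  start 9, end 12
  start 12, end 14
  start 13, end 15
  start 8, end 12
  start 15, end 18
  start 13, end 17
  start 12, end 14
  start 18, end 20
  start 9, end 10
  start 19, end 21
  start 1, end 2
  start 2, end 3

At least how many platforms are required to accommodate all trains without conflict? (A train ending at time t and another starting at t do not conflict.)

Count concurrent intervals with a sweep; the peak is the room count.
Events (time:±→running): 1:+→1 2:-→0 2:+→1 3:-→0 8:+→1 9:+→2 9:+→3 10:-→2 12:-→1 12:-→0 12:+→1 12:+→2 13:+→3 13:+→4 … peak 4.

4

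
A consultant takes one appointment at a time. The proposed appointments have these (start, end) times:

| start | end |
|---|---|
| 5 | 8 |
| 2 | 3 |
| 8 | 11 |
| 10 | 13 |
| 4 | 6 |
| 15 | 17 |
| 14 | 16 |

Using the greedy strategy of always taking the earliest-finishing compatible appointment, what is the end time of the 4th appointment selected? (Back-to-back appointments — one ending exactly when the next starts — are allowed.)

Sorted by end: (2,3)  (4,6)  (5,8)  (8,11)  (10,13)  (14,16)  (15,17)
take (2,3); take (4,6); take (8,11); skip (10,13); take (14,16); skip (15,17).
Selected: (2,3) (4,6) (8,11) (14,16)

16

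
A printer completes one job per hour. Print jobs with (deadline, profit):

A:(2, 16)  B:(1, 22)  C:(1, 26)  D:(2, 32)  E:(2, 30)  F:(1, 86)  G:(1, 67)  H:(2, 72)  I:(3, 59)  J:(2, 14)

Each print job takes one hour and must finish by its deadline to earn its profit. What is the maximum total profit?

Sort by profit descending; place each in the latest free slot ≤ its deadline.
Profit order: F=86 H=72 G=67 I=59 D=32 E=30 C=26 B=22 A=16 J=14
Assign: F→slot 1, H→slot 2, G skipped, I→slot 3, D skipped, E skipped, C skipped, B skipped, A skipped, J skipped.
Slots: [1:F] [2:H] [3:I]
Profit = 86 + 72 + 59 = 217

217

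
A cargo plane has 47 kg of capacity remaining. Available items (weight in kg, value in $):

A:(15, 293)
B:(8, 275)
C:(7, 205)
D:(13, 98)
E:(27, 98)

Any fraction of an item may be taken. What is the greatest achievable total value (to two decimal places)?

885.52

Order: B (275/8=34.38) > C (205/7=29.29) > A (293/15=19.53) > D (98/13=7.54) > E (98/27=3.63)
Fill: take B (8 @ 275) → take C (7 @ 205) → take A (15 @ 293) → take D (13 @ 98) → take 4/27 of E → 14.52; 47/47 used.
Total value = 885.52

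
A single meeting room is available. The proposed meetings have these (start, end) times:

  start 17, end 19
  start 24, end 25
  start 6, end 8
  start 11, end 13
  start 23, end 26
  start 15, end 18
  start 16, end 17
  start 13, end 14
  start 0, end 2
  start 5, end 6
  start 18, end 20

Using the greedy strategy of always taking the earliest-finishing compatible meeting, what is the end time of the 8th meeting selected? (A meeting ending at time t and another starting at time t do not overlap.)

By end time: (0,2), (5,6), (6,8), (11,13), (13,14), (16,17), (15,18), (17,19), (18,20), (24,25), (23,26).
Pick (0,2); next start ≥ 2 → (5,6); next start ≥ 6 → (6,8); next start ≥ 8 → (11,13); next start ≥ 13 → (13,14); next start ≥ 14 → (16,17); next start ≥ 17 → (17,19); next start ≥ 19 → (24,25).
Selected: (0,2) (5,6) (6,8) (11,13) (13,14) (16,17) (17,19) (24,25)

25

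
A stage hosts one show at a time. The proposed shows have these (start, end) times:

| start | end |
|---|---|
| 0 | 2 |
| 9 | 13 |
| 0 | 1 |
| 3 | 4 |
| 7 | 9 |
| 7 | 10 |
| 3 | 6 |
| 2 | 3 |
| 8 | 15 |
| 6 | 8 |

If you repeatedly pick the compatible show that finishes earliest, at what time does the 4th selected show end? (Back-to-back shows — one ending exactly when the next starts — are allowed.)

Sorted by end: (0,1)  (0,2)  (2,3)  (3,4)  (3,6)  (6,8)  (7,9)  (7,10)  (9,13)  (8,15)
take (0,1); take (2,3); take (3,4); skip (3,6); take (6,8); take (9,13); skip (8,15).
Selected: (0,1) (2,3) (3,4) (6,8) (9,13)

8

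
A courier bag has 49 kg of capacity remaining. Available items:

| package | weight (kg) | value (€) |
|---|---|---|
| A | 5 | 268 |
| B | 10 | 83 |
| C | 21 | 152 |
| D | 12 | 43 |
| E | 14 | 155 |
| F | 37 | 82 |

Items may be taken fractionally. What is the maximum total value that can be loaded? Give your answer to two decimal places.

650.76

Sort by value per unit weight and fill in that order.
Ratios (sorted): A 53.60, E 11.07, B 8.30, C 7.24, D 3.58, F 2.22
take A (5 @ 268); take E (14 @ 155); take B (10 @ 83); take 20/21 of C → 144.76. Capacity used 49/49.
Total value = 650.76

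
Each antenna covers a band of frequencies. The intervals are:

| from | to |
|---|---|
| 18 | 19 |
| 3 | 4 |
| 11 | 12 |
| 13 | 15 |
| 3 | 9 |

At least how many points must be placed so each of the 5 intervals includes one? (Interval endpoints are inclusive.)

By right end: [3,4]  [3,9]  [11,12]  [13,15]  [18,19]
[3,4] uncovered → point at 4; [11,12] uncovered → point at 12; [13,15] uncovered → point at 15; [18,19] uncovered → point at 19.
Points: 4, 12, 15, 19 (4 total).

4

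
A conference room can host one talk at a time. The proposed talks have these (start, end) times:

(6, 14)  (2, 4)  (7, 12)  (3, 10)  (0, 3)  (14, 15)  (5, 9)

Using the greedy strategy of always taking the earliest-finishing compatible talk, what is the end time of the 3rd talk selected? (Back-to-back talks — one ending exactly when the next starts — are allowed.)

15

By end time: (0,3), (2,4), (5,9), (3,10), (7,12), (6,14), (14,15).
Pick (0,3); next start ≥ 3 → (5,9); next start ≥ 9 → (14,15).
Selected: (0,3) (5,9) (14,15)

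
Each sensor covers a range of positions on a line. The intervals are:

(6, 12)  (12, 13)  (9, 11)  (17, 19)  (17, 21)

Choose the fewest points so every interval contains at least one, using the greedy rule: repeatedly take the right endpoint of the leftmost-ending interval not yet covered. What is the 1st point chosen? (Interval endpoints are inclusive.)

11

Sorted: [9,11] [6,12] [12,13] [17,19] [17,21]
{[9,11],[6,12]} hit by 11; {[12,13]} hit by 13; {[17,19],[17,21]} hit by 19.
Points: 11, 13, 19 (3 total).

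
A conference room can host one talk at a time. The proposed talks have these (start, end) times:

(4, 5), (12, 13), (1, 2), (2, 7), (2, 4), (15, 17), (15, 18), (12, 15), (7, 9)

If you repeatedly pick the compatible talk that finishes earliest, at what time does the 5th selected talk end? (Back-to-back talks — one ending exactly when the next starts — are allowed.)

13

Sort by end time and greedily take each interval whose start is ≥ the last chosen end.
Sorted by end: (1,2)  (2,4)  (4,5)  (2,7)  (7,9)  (12,13)  (12,15)  (15,17)  (15,18)
take (1,2); take (2,4); take (4,5); take (7,9); take (12,13); take (15,17).
Selected: (1,2) (2,4) (4,5) (7,9) (12,13) (15,17)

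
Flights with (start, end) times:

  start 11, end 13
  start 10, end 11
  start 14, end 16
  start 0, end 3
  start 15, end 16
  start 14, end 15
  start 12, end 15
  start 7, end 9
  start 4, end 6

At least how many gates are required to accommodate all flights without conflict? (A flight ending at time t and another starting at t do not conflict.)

Count concurrent intervals with a sweep; the peak is the room count.
Events (time:±→running): 0:+→1 3:-→0 4:+→1 6:-→0 7:+→1 9:-→0 10:+→1 11:-→0 11:+→1 12:+→2 13:-→1 14:+→2 14:+→3 … peak 3.

3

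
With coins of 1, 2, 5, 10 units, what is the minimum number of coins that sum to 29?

5

29 − 2×10→9 − 1×5→4 − 2×2→0
Total coins = 2 + 1 + 2 = 5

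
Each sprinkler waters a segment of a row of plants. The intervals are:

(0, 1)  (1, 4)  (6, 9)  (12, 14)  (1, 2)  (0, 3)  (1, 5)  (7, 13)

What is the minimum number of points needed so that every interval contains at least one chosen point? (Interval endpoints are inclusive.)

Sort by right endpoint; whenever an interval is uncovered, place a point at its right end.
By right end: [0,1]  [1,2]  [0,3]  [1,4]  [1,5]  [6,9]  [7,13]  [12,14]
[0,1] uncovered → point at 1; [6,9] uncovered → point at 9; [12,14] uncovered → point at 14.
Points: 1, 9, 14 (3 total).

3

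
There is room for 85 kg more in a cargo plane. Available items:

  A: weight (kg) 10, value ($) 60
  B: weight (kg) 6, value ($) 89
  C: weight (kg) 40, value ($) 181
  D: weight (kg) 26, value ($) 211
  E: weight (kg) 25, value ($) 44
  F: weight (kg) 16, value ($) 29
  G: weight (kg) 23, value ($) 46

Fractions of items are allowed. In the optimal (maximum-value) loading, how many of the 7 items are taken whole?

4

Greedy by value/weight ratio, highest first.
Ratios (sorted): B 14.83, D 8.12, A 6.00, C 4.53, G 2.00, F 1.81, E 1.76
take B (6 @ 89); take D (26 @ 211); take A (10 @ 60); take C (40 @ 181); take 3/23 of G → 6.00. Capacity used 85/85.
4 item(s) taken whole; one partial (take 3/23 of G).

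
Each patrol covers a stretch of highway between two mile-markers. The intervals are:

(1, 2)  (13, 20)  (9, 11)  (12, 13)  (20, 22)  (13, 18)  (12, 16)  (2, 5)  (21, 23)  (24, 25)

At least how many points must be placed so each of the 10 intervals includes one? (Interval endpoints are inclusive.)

5

Sort by right endpoint; whenever an interval is uncovered, place a point at its right end.
By right end: [1,2]  [2,5]  [9,11]  [12,13]  [12,16]  [13,18]  [13,20]  [20,22]  [21,23]  [24,25]
[1,2] uncovered → point at 2; [9,11] uncovered → point at 11; [12,13] uncovered → point at 13; [20,22] uncovered → point at 22; [24,25] uncovered → point at 25.
Points: 2, 11, 13, 22, 25 (5 total).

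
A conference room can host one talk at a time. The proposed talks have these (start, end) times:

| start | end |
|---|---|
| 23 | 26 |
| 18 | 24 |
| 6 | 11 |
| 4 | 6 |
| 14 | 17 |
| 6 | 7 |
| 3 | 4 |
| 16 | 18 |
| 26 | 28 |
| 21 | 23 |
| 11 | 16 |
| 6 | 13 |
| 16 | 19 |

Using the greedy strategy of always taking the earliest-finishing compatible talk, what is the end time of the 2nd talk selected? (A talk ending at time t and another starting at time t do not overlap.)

Sorted by end: (3,4)  (4,6)  (6,7)  (6,11)  (6,13)  (11,16)  (14,17)  (16,18)  (16,19)  (21,23)  (18,24)  (23,26)  (26,28)
take (3,4); take (4,6); take (6,7); take (11,16); skip (14,17); take (16,18); take (21,23); take (23,26); take (26,28).
Selected: (3,4) (4,6) (6,7) (11,16) (16,18) (21,23) (23,26) (26,28)

6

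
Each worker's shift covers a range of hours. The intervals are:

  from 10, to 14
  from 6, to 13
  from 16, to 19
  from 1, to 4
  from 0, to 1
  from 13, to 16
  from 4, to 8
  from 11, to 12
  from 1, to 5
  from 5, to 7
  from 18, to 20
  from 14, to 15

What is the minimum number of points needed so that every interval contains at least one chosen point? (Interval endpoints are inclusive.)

5

Sort by right endpoint; whenever an interval is uncovered, place a point at its right end.
By right end: [0,1]  [1,4]  [1,5]  [5,7]  [4,8]  [11,12]  [6,13]  [10,14]  [14,15]  [13,16]  [16,19]  [18,20]
[0,1] uncovered → point at 1; [5,7] uncovered → point at 7; [11,12] uncovered → point at 12; [14,15] uncovered → point at 15; [16,19] uncovered → point at 19.
Points: 1, 7, 12, 15, 19 (5 total).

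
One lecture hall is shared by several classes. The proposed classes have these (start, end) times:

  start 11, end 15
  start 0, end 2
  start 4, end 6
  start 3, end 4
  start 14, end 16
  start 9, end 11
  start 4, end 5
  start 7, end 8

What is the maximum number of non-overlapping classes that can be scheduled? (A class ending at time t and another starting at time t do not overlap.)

6

By end time: (0,2), (3,4), (4,5), (4,6), (7,8), (9,11), (11,15), (14,16).
Pick (0,2); next start ≥ 2 → (3,4); next start ≥ 4 → (4,5); next start ≥ 5 → (7,8); next start ≥ 8 → (9,11); next start ≥ 11 → (11,15).
Selected 6 classes.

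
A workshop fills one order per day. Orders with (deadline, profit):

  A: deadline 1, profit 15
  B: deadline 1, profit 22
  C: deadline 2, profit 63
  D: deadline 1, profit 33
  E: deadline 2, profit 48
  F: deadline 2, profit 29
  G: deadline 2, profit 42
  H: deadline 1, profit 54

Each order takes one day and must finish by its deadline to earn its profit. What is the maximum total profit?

117

Take jobs in profit order; each goes to the latest open slot no later than its deadline.
Profit order: C=63 H=54 E=48 G=42 D=33 F=29 B=22 A=15
Assign: C→slot 2, H→slot 1, E skipped, G skipped, D skipped, F skipped, B skipped, A skipped.
Slots: [1:H] [2:C]
Profit = 54 + 63 = 117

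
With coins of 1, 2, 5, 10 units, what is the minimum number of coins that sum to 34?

5

34 − 3×10→4 − 2×2→0
Total coins = 3 + 2 = 5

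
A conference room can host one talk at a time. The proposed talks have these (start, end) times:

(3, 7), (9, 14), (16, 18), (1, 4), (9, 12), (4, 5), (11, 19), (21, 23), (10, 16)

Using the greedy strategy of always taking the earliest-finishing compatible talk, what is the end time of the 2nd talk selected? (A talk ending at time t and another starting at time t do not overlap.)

5

Sorted by end: (1,4)  (4,5)  (3,7)  (9,12)  (9,14)  (10,16)  (16,18)  (11,19)  (21,23)
take (1,4); take (4,5); skip (3,7); take (9,12); skip (10,16); take (16,18); skip (11,19); take (21,23).
Selected: (1,4) (4,5) (9,12) (16,18) (21,23)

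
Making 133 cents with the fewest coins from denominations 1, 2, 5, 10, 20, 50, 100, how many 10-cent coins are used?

133 = 1×100 + 1×20 + 1×10 + 1×2 + 1×1
Count of 10: 1

1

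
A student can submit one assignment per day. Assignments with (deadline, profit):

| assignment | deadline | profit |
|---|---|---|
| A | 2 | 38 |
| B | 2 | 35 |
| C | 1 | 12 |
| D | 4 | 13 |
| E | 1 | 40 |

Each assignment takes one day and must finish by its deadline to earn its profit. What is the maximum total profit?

Take jobs in profit order; each goes to the latest open slot no later than its deadline.
By profit: E(d1,40), A(d2,38), B(d2,35), D(d4,13), C(d1,12)
E→slot 1; A→slot 2; B skipped; D→slot 4; C skipped.
Profit = 40 + 38 + 13 = 91

91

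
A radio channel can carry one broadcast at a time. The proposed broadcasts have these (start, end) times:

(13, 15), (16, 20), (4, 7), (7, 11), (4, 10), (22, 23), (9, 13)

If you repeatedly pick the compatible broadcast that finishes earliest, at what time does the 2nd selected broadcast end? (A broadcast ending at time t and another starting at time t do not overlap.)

11

By end time: (4,7), (4,10), (7,11), (9,13), (13,15), (16,20), (22,23).
Pick (4,7); next start ≥ 7 → (7,11); next start ≥ 11 → (13,15); next start ≥ 15 → (16,20); next start ≥ 20 → (22,23).
Selected: (4,7) (7,11) (13,15) (16,20) (22,23)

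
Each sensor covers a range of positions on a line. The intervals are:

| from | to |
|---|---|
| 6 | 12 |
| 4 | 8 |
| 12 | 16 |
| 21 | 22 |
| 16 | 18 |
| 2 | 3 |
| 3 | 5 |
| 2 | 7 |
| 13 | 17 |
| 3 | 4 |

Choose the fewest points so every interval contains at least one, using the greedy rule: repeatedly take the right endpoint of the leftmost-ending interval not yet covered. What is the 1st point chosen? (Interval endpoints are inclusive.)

3

Sorted: [2,3] [3,4] [3,5] [2,7] [4,8] [6,12] [12,16] [13,17] [16,18] [21,22]
{[2,3],[3,4],[3,5],[2,7]} hit by 3; {[4,8],[6,12]} hit by 8; {[12,16],[13,17],[16,18]} hit by 16; {[21,22]} hit by 22.
Points: 3, 8, 16, 22 (4 total).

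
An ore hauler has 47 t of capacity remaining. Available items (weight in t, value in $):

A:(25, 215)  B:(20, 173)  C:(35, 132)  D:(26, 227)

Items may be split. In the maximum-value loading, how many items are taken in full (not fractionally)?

Sort by value per unit weight and fill in that order.
Ratios (sorted): D 8.73, B 8.65, A 8.60, C 3.77
take D (26 @ 227); take B (20 @ 173); take 1/25 of A → 8.60. Capacity used 47/47.
2 item(s) taken whole; one partial (take 1/25 of A).

2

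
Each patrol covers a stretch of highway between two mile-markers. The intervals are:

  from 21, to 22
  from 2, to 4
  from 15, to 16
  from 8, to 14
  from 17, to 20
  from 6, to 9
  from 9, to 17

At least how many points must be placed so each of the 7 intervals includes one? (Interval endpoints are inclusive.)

5

By right end: [2,4]  [6,9]  [8,14]  [15,16]  [9,17]  [17,20]  [21,22]
[2,4] uncovered → point at 4; [6,9] uncovered → point at 9; [15,16] uncovered → point at 16; [17,20] uncovered → point at 20; [21,22] uncovered → point at 22.
Points: 4, 9, 16, 20, 22 (5 total).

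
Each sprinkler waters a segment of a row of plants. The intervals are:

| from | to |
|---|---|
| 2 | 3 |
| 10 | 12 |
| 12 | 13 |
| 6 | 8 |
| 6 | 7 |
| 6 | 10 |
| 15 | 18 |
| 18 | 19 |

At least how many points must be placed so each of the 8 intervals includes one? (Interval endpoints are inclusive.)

4

Sort by right endpoint; whenever an interval is uncovered, place a point at its right end.
Sorted: [2,3] [6,7] [6,8] [6,10] [10,12] [12,13] [15,18] [18,19]
{[2,3]} hit by 3; {[6,7],[6,8],[6,10]} hit by 7; {[10,12],[12,13]} hit by 12; {[15,18],[18,19]} hit by 18.
Points: 3, 7, 12, 18 (4 total).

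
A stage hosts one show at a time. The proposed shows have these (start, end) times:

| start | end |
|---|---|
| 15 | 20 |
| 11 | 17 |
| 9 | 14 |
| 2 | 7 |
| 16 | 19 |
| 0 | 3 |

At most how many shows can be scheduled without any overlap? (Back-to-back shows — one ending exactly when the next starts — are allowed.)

3

By end time: (0,3), (2,7), (9,14), (11,17), (16,19), (15,20).
Pick (0,3); next start ≥ 3 → (9,14); next start ≥ 14 → (16,19).
Selected 3 shows.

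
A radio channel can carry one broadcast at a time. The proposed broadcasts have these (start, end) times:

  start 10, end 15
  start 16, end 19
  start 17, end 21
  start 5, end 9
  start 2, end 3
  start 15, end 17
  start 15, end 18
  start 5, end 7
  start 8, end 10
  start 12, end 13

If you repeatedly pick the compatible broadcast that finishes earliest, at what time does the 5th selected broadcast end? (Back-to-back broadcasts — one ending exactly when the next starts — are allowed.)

17

Sort by end time and greedily take each interval whose start is ≥ the last chosen end.
By end time: (2,3), (5,7), (5,9), (8,10), (12,13), (10,15), (15,17), (15,18), (16,19), (17,21).
Pick (2,3); next start ≥ 3 → (5,7); next start ≥ 7 → (8,10); next start ≥ 10 → (12,13); next start ≥ 13 → (15,17); next start ≥ 17 → (17,21).
Selected: (2,3) (5,7) (8,10) (12,13) (15,17) (17,21)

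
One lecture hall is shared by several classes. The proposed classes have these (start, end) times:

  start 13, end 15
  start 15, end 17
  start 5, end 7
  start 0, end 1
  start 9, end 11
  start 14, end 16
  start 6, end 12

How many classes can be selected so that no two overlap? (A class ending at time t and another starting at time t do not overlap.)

5

By end time: (0,1), (5,7), (9,11), (6,12), (13,15), (14,16), (15,17).
Pick (0,1); next start ≥ 1 → (5,7); next start ≥ 7 → (9,11); next start ≥ 11 → (13,15); next start ≥ 15 → (15,17).
Selected 5 classes.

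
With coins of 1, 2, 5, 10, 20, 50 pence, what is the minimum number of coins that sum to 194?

Use the largest denomination that fits, subtract, and repeat.
194 − 3×50→44 − 2×20→4 − 2×2→0
Total coins = 3 + 2 + 2 = 7

7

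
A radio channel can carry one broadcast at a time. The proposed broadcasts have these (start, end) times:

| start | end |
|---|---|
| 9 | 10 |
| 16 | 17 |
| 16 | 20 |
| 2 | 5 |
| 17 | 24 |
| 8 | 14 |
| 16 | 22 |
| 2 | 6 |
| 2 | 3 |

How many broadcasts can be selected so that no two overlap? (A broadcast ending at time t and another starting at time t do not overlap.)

4

Sort by end time and greedily take each interval whose start is ≥ the last chosen end.
By end time: (2,3), (2,5), (2,6), (9,10), (8,14), (16,17), (16,20), (16,22), (17,24).
Pick (2,3); next start ≥ 3 → (9,10); next start ≥ 10 → (16,17); next start ≥ 17 → (17,24).
Selected 4 broadcasts.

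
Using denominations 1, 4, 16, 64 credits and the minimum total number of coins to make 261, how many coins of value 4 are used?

1

Use the largest denomination that fits, subtract, and repeat.
261 − 4×64→5 − 1×4→1 − 1×1→0
Count of 4: 1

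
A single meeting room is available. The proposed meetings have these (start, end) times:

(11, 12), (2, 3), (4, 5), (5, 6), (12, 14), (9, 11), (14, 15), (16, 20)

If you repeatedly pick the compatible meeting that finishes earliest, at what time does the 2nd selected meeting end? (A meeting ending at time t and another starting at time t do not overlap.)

Sort by end time and greedily take each interval whose start is ≥ the last chosen end.
By end time: (2,3), (4,5), (5,6), (9,11), (11,12), (12,14), (14,15), (16,20).
Pick (2,3); next start ≥ 3 → (4,5); next start ≥ 5 → (5,6); next start ≥ 6 → (9,11); next start ≥ 11 → (11,12); next start ≥ 12 → (12,14); next start ≥ 14 → (14,15); next start ≥ 15 → (16,20).
Selected: (2,3) (4,5) (5,6) (9,11) (11,12) (12,14) (14,15) (16,20)

5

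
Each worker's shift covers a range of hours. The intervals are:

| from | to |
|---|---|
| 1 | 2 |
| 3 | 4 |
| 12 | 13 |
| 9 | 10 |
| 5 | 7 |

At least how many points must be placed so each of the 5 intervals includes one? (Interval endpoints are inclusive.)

Sorted: [1,2] [3,4] [5,7] [9,10] [12,13]
{[1,2]} hit by 2; {[3,4]} hit by 4; {[5,7]} hit by 7; {[9,10]} hit by 10; {[12,13]} hit by 13.
Points: 2, 4, 7, 10, 13 (5 total).

5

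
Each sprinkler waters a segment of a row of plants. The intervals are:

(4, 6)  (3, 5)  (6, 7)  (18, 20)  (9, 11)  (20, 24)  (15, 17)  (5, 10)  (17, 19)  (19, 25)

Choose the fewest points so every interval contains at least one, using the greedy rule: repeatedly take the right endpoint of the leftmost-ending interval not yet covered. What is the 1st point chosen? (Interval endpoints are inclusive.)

5

Process intervals by earliest right end; each time one isn't hit yet, stab at its right endpoint.
Sorted: [3,5] [4,6] [6,7] [5,10] [9,11] [15,17] [17,19] [18,20] [20,24] [19,25]
{[3,5],[4,6]} hit by 5; {[6,7],[5,10]} hit by 7; {[9,11]} hit by 11; {[15,17],[17,19]} hit by 17; {[18,20],[20,24],[19,25]} hit by 20.
Points: 5, 7, 11, 17, 20 (5 total).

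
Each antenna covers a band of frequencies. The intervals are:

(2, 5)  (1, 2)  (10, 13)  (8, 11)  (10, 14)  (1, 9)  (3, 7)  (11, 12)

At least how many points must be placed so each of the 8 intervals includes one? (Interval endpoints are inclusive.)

By right end: [1,2]  [2,5]  [3,7]  [1,9]  [8,11]  [11,12]  [10,13]  [10,14]
[1,2] uncovered → point at 2; [3,7] uncovered → point at 7; [8,11] uncovered → point at 11.
Points: 2, 7, 11 (3 total).

3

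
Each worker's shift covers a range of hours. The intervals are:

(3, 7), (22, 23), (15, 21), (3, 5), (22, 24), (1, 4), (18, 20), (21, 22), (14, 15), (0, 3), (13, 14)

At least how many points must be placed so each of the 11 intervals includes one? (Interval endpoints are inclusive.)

Sorted: [0,3] [1,4] [3,5] [3,7] [13,14] [14,15] [18,20] [15,21] [21,22] [22,23] [22,24]
{[0,3],[1,4],[3,5],[3,7]} hit by 3; {[13,14],[14,15]} hit by 14; {[18,20],[15,21]} hit by 20; {[21,22],[22,23],[22,24]} hit by 22.
Points: 3, 14, 20, 22 (4 total).

4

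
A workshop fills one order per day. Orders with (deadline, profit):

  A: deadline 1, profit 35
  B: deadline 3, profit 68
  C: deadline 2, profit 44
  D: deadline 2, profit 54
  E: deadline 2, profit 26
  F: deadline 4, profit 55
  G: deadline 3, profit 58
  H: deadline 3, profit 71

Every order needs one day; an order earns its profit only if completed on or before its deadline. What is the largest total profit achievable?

252

By profit: H(d3,71), B(d3,68), G(d3,58), F(d4,55), D(d2,54), C(d2,44), A(d1,35), E(d2,26)
H→slot 3; B→slot 2; G→slot 1; F→slot 4; D skipped; C skipped; A skipped; E skipped.
Profit = 58 + 68 + 71 + 55 = 252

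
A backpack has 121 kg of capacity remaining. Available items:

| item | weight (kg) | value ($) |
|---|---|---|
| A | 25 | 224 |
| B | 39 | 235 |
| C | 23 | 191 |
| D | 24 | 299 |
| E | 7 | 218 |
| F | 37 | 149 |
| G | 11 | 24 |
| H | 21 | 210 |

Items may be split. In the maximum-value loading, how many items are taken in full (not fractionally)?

Greedy by value/weight ratio, highest first.
Ratios (sorted): E 31.14, D 12.46, H 10.00, A 8.96, C 8.30, B 6.03, F 4.03, G 2.18
take E (7 @ 218); take D (24 @ 299); take H (21 @ 210); take A (25 @ 224); take C (23 @ 191); take 21/39 of B → 126.54. Capacity used 121/121.
5 item(s) taken whole; one partial (take 21/39 of B).

5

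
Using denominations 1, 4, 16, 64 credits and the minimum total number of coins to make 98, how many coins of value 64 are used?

Use the largest denomination that fits, subtract, and repeat.
98 = 1×64 + 2×16 + 2×1
Count of 64: 1

1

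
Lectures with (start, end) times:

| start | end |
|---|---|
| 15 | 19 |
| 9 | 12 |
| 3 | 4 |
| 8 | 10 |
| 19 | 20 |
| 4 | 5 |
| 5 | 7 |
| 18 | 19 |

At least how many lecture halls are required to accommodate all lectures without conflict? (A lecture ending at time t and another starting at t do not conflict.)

The answer is the maximum number of intervals overlapping at any instant.
Events (time:±→running): 3:+→1 4:-→0 4:+→1 5:-→0 5:+→1 7:-→0 8:+→1 9:+→2 … peak 2.

2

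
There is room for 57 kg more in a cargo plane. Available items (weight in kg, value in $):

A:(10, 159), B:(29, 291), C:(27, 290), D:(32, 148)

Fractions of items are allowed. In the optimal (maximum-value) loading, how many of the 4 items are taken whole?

Order: A (159/10=15.90) > C (290/27=10.74) > B (291/29=10.03) > D (148/32=4.62)
Fill: take A (10 @ 159) → take C (27 @ 290) → take 20/29 of B → 200.69; 57/57 used.
2 item(s) taken whole; one partial (take 20/29 of B).

2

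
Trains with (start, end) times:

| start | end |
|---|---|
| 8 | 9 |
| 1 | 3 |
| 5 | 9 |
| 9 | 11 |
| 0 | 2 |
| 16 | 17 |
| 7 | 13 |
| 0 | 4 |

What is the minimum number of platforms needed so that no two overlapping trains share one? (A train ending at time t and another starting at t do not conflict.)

Count concurrent intervals with a sweep; the peak is the room count.
starts: [0, 0, 1, 5, 7, 8, 9, 16]
ends:   [2, 3, 4, 9, 9, 11, 13, 17]
s0→1 s0→2 s1→3  — peak 3.

3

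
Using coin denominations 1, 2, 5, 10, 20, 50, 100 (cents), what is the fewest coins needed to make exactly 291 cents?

Greedy: take as many of the largest coin as possible, then repeat with the remainder.
291 − 2×100→91 − 1×50→41 − 2×20→1 − 1×1→0
Total coins = 2 + 1 + 2 + 1 = 6

6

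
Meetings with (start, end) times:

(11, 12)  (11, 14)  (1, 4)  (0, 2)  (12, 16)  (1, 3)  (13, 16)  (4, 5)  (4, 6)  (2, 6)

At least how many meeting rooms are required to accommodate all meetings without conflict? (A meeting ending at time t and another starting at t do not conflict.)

3

Events (time:±→running): 0:+→1 1:+→2 1:+→3 … peak 3.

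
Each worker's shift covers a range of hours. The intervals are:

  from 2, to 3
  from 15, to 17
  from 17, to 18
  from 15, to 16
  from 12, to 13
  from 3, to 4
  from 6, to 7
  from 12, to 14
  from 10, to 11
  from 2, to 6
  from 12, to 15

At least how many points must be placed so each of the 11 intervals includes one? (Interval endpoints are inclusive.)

Sorted: [2,3] [3,4] [2,6] [6,7] [10,11] [12,13] [12,14] [12,15] [15,16] [15,17] [17,18]
{[2,3],[3,4],[2,6]} hit by 3; {[6,7]} hit by 7; {[10,11]} hit by 11; {[12,13],[12,14],[12,15]} hit by 13; {[15,16],[15,17]} hit by 16; {[17,18]} hit by 18.
Points: 3, 7, 11, 13, 16, 18 (6 total).

6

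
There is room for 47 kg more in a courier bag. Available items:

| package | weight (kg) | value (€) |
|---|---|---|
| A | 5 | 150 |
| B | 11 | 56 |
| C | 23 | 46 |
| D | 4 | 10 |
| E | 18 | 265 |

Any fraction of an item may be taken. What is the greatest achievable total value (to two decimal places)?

499.00

Greedy by value/weight ratio, highest first.
Order: A (150/5=30.00) > E (265/18=14.72) > B (56/11=5.09) > D (10/4=2.50) > C (46/23=2.00)
Fill: take A (5 @ 150) → take E (18 @ 265) → take B (11 @ 56) → take D (4 @ 10) → take 9/23 of C → 18.00; 47/47 used.
Total value = 499.00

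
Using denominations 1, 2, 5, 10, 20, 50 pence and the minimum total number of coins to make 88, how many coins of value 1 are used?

1

Greedy: take as many of the largest coin as possible, then repeat with the remainder.
88 − 1×50→38 − 1×20→18 − 1×10→8 − 1×5→3 − 1×2→1 − 1×1→0
Count of 1: 1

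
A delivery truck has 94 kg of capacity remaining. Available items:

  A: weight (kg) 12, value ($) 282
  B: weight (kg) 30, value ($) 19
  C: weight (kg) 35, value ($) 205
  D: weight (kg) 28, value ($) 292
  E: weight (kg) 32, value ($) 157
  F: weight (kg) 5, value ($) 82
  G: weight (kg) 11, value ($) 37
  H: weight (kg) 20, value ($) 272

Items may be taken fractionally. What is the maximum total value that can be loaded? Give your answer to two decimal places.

Order: A (282/12=23.50) > F (82/5=16.40) > H (272/20=13.60) > D (292/28=10.43) > C (205/35=5.86) > E (157/32=4.91) > G (37/11=3.36) > B (19/30=0.63)
Fill: take A (12 @ 282) → take F (5 @ 82) → take H (20 @ 272) → take D (28 @ 292) → take 29/35 of C → 169.86; 94/94 used.
Total value = 1097.86

1097.86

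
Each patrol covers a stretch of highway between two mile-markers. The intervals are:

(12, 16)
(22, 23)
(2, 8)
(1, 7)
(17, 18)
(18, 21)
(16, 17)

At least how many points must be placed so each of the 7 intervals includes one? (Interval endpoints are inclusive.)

Sort by right endpoint; whenever an interval is uncovered, place a point at its right end.
By right end: [1,7]  [2,8]  [12,16]  [16,17]  [17,18]  [18,21]  [22,23]
[1,7] uncovered → point at 7; [12,16] uncovered → point at 16; [17,18] uncovered → point at 18; [22,23] uncovered → point at 23.
Points: 7, 16, 18, 23 (4 total).

4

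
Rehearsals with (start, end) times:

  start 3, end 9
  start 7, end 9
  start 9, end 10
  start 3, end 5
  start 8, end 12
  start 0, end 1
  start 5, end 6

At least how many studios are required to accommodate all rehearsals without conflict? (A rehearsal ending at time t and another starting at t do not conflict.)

Count concurrent intervals with a sweep; the peak is the room count.
Events (time:±→running): 0:+→1 1:-→0 3:+→1 3:+→2 5:-→1 5:+→2 6:-→1 7:+→2 8:+→3 … peak 3.

3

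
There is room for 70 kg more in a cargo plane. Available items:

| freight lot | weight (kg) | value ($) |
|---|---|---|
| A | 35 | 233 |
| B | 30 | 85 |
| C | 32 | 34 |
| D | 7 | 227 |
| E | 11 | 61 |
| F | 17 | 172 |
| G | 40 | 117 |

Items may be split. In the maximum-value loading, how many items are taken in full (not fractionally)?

4

Order: D (227/7=32.43) > F (172/17=10.12) > A (233/35=6.66) > E (61/11=5.55) > G (117/40=2.92) > B (85/30=2.83) > C (34/32=1.06)
Fill: take D (7 @ 227) → take F (17 @ 172) → take A (35 @ 233) → take E (11 @ 61); 70/70 used.
4 item(s) taken whole.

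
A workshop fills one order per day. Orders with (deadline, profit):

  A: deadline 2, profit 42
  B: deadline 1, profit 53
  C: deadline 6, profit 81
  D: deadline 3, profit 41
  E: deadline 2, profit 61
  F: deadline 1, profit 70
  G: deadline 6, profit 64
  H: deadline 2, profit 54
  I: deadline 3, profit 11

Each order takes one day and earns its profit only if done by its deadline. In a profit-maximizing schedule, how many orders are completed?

5

Take jobs in profit order; each goes to the latest open slot no later than its deadline.
By profit: C(d6,81), F(d1,70), G(d6,64), E(d2,61), H(d2,54), B(d1,53), A(d2,42), D(d3,41), I(d3,11)
C→slot 6; F→slot 1; G→slot 5; E→slot 2; H skipped; B skipped; A skipped; D→slot 3; I skipped.
5 of 9 scheduled.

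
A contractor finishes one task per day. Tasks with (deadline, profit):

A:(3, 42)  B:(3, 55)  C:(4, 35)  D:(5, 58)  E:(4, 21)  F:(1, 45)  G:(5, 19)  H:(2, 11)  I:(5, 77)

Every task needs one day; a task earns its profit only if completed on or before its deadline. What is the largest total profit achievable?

By profit: I(d5,77), D(d5,58), B(d3,55), F(d1,45), A(d3,42), C(d4,35), E(d4,21), G(d5,19), H(d2,11)
I→slot 5; D→slot 4; B→slot 3; F→slot 1; A→slot 2; C skipped; E skipped; G skipped; H skipped.
Profit = 45 + 42 + 55 + 58 + 77 = 277

277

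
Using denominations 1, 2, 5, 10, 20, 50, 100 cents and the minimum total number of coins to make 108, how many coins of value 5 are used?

108 − 1×100→8 − 1×5→3 − 1×2→1 − 1×1→0
Count of 5: 1

1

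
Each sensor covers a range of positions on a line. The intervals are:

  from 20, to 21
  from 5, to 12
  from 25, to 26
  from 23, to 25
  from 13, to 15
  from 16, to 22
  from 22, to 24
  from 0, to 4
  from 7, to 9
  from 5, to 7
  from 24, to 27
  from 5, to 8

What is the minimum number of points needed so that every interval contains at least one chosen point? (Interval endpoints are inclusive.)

6

Sort by right endpoint; whenever an interval is uncovered, place a point at its right end.
By right end: [0,4]  [5,7]  [5,8]  [7,9]  [5,12]  [13,15]  [20,21]  [16,22]  [22,24]  [23,25]  [25,26]  [24,27]
[0,4] uncovered → point at 4; [5,7] uncovered → point at 7; [13,15] uncovered → point at 15; [20,21] uncovered → point at 21; [22,24] uncovered → point at 24; [25,26] uncovered → point at 26.
Points: 4, 7, 15, 21, 24, 26 (6 total).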